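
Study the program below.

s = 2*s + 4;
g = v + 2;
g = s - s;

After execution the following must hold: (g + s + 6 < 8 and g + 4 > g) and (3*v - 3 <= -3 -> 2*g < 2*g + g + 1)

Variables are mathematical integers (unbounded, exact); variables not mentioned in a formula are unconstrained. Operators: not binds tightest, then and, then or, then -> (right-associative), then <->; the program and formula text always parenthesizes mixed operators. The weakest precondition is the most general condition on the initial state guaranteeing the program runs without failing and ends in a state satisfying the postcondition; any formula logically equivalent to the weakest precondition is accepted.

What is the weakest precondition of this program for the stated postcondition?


Working backward. After the program, the postcondition (g + s + 6 < 8 and g + 4 > g) and (3*v - 3 <= -3 -> 2*g < 2*g + g + 1) must hold; in canonical form it is g + s < 2 and (3*v <= 0 -> g > -1).
Before g := s - s: s < 2
Before g := v + 2: s < 2
Before s := 2*s + 4: 2*s < -2
Answer: WP = 2*s < -2


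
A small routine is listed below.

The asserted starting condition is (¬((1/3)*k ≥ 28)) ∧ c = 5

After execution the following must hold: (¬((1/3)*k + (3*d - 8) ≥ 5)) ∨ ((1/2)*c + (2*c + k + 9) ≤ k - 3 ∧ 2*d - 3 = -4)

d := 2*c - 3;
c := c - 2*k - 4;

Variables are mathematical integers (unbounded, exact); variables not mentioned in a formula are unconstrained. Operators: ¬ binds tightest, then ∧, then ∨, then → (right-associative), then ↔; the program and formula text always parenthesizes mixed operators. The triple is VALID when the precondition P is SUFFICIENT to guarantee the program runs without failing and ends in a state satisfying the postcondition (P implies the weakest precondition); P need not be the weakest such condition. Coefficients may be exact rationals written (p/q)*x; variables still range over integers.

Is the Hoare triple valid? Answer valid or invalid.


Working backward. After the program, the postcondition (¬((1/3)*k + (3*d - 8) ≥ 5)) ∨ ((1/2)*c + (2*c + k + 9) ≤ k - 3 ∧ 2*d - 3 = -4) must hold; in canonical form it is (¬(3*d + (1/3)*k ≥ 13)) ∨ ((5/2)*c ≤ -12 ∧ 2*d = -1).
Before c := c - 2*k - 4: (¬(3*d + (1/3)*k ≥ 13)) ∨ ((5/2)*c ≤ 5*k - 2 ∧ 2*d = -1)
Before d := 2*c - 3: (¬(6*c + (1/3)*k ≥ 22)) ∨ ((5/2)*c ≤ 5*k - 2 ∧ 4*c = 5)
The weakest precondition is (¬(6*c + (1/3)*k ≥ 22)) ∨ ((5/2)*c ≤ 5*k - 2 ∧ 4*c = 5).
Check whether (¬((1/3)*k ≥ 28)) ∧ c = 5 implies it.
Countermodel: at the initial state c = 5, k = -24, the precondition holds but the weakest precondition fails.
Answer: invalid


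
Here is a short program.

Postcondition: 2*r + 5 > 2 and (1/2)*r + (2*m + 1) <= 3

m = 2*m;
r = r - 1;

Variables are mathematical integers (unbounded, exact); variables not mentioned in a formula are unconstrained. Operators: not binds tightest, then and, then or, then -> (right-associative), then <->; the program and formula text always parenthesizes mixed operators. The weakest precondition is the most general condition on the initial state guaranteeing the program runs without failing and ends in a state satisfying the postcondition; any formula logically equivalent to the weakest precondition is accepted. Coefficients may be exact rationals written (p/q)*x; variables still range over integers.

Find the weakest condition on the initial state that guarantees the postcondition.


Working backward. After the program, the postcondition 2*r + 5 > 2 and (1/2)*r + (2*m + 1) <= 3 must hold; in canonical form it is 2*r > -3 and 2*m + (1/2)*r <= 2.
Before r := r - 1: 2*r > -1 and 2*m + (1/2)*r <= 5/2
Before m := 2*m: 2*r > -1 and 4*m + (1/2)*r <= 5/2
Answer: WP = 2*r > -1 and 4*m + (1/2)*r <= 5/2


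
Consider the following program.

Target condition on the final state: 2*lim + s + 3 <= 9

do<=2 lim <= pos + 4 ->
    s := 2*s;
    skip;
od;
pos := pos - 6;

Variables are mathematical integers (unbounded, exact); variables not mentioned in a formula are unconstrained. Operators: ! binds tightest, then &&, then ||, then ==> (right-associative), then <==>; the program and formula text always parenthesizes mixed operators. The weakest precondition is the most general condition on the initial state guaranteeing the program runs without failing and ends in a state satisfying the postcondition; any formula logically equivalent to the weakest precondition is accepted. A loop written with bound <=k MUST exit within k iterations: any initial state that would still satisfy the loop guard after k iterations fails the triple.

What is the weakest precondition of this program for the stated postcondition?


Working backward. After the program, the postcondition 2*lim + s + 3 <= 9 must hold; in canonical form it is 2*lim + s <= 6.
Before pos := pos - 6: 2*lim + s <= 6
Before the loop (bound <=2), unroll the exhaustion recursion (WP_0 = exit-now case; WP_j = one more guarded iteration, up to j = 2):
  WP_0: (!(lim <= pos + 4)) && 2*lim + s <= 6
  WP_1: (lim <= pos + 4 ==> ((!(lim <= pos + 4)) && 2*lim + 2*s <= 6)) && ((!(lim <= pos + 4)) ==> 2*lim + s <= 6)
  WP_2: (lim <= pos + 4 ==> ((lim <= pos + 4 ==> ((!(lim <= pos + 4)) && 2*lim + 4*s <= 6)) && ((!(lim <= pos + 4)) ==> 2*lim + 2*s <= 6))) && ((!(lim <= pos + 4)) ==> 2*lim + s <= 6)
So before the loop: (lim <= pos + 4 ==> ((lim <= pos + 4 ==> ((!(lim <= pos + 4)) && 2*lim + 4*s <= 6)) && ((!(lim <= pos + 4)) ==> 2*lim + 2*s <= 6))) && ((!(lim <= pos + 4)) ==> 2*lim + s <= 6)
Answer: WP = (lim <= pos + 4 ==> ((lim <= pos + 4 ==> ((!(lim <= pos + 4)) && 2*lim + 4*s <= 6)) && ((!(lim <= pos + 4)) ==> 2*lim + 2*s <= 6))) && ((!(lim <= pos + 4)) ==> 2*lim + s <= 6)


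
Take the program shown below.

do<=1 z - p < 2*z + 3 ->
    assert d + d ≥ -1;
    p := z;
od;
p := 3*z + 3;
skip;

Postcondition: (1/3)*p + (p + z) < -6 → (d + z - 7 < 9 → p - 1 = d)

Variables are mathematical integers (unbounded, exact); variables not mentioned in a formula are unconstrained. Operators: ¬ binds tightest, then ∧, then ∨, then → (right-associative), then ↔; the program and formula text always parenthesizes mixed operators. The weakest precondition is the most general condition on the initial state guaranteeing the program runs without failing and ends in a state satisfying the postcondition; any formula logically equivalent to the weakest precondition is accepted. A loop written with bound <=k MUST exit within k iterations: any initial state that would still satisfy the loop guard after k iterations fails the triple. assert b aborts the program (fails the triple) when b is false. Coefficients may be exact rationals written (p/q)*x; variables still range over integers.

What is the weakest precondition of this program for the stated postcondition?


Working backward. After the program, the postcondition (1/3)*p + (p + z) < -6 → (d + z - 7 < 9 → p - 1 = d) must hold; in canonical form it is (4/3)*p + z < -6 → (d + z < 16 → p = d + 1).
Before skip: (4/3)*p + z < -6 → (d + z < 16 → p = d + 1)
Before p := 3*z + 3: 5*z < -10 → (d + z < 16 → 3*z = d - 2)
Before the loop (bound <=1), unroll the exhaustion recursion (WP_0 = exit-now case; WP_j = one more guarded iteration, up to j = 1):
  WP_0: (¬(p + z > -3)) ∧ (5*z < -10 → (d + z < 16 → 3*z = d - 2))
  WP_1: (p + z > -3 → (2*d ≥ -1 ∧ (¬(2*z > -3)) ∧ (5*z < -10 → (d + z < 16 → 3*z = d - 2)))) ∧ ((¬(p + z > -3)) → (5*z < -10 → (d + z < 16 → 3*z = d - 2)))
So before the loop: (p + z > -3 → (2*d ≥ -1 ∧ (¬(2*z > -3)) ∧ (5*z < -10 → (d + z < 16 → 3*z = d - 2)))) ∧ ((¬(p + z > -3)) → (5*z < -10 → (d + z < 16 → 3*z = d - 2)))
Answer: WP = (p + z > -3 → (2*d ≥ -1 ∧ (¬(2*z > -3)) ∧ (5*z < -10 → (d + z < 16 → 3*z = d - 2)))) ∧ ((¬(p + z > -3)) → (5*z < -10 → (d + z < 16 → 3*z = d - 2)))


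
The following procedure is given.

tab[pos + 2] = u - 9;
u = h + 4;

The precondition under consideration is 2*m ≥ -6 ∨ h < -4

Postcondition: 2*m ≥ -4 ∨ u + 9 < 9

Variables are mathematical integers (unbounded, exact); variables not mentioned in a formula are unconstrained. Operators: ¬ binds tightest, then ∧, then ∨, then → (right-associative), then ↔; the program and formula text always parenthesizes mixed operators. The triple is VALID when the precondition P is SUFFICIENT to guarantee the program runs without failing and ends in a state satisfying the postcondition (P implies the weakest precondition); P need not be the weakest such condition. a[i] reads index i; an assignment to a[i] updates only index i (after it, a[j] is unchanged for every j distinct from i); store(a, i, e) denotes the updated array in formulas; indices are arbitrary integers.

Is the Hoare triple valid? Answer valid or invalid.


Working backward. After the program, the postcondition 2*m ≥ -4 ∨ u + 9 < 9 must hold; in canonical form it is 2*m ≥ -4 ∨ u < 0.
Before u := h + 4: 2*m ≥ -4 ∨ h < -4
Before tab[pos + 2] := u - 9: 2*m ≥ -4 ∨ h < -4
The weakest precondition is 2*m ≥ -4 ∨ h < -4.
Check whether 2*m ≥ -6 ∨ h < -4 implies it.
Countermodel: at the initial state h = -4, m = -3, the precondition holds but the weakest precondition fails.
Answer: invalid


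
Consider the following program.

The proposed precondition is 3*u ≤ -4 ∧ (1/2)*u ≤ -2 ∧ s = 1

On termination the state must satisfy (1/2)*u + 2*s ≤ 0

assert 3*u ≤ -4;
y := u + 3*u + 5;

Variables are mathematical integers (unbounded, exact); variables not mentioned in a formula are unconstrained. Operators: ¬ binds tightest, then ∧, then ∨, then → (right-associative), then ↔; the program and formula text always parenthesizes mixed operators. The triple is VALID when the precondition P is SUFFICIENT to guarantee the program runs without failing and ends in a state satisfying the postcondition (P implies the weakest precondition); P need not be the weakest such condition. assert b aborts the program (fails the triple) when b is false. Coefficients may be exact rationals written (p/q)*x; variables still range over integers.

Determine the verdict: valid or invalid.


Working backward. After the program, the postcondition (1/2)*u + 2*s ≤ 0 must hold; in canonical form it is 2*s + (1/2)*u ≤ 0.
Before y := u + 3*u + 5: 2*s + (1/2)*u ≤ 0
Before assert 3*u ≤ -4: 3*u ≤ -4 ∧ 2*s + (1/2)*u ≤ 0
The weakest precondition is 3*u ≤ -4 ∧ 2*s + (1/2)*u ≤ 0.
Check whether 3*u ≤ -4 ∧ (1/2)*u ≤ -2 ∧ s = 1 implies it.
Every state satisfying the precondition satisfies the weakest precondition: the implication holds.
Answer: valid


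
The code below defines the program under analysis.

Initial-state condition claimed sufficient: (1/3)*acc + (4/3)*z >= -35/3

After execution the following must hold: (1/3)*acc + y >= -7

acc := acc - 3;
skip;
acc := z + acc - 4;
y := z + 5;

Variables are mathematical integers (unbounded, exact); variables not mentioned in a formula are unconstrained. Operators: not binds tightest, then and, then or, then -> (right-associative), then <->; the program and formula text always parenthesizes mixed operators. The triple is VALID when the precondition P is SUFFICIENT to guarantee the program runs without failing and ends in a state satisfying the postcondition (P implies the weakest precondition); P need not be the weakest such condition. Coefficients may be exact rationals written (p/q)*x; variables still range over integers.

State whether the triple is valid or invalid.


Working backward. After the program, (1/3)*acc + y >= -7 must hold.
Before y := z + 5: (1/3)*acc + z >= -12
Before acc := z + acc - 4: (1/3)*acc + (4/3)*z >= -32/3
Before skip: (1/3)*acc + (4/3)*z >= -32/3
Before acc := acc - 3: (1/3)*acc + (4/3)*z >= -29/3
The weakest precondition is (1/3)*acc + (4/3)*z >= -29/3.
Check whether (1/3)*acc + (4/3)*z >= -35/3 implies it.
Countermodel: at the initial state acc = 2, z = -8, the precondition holds but the weakest precondition fails.
Answer: invalid


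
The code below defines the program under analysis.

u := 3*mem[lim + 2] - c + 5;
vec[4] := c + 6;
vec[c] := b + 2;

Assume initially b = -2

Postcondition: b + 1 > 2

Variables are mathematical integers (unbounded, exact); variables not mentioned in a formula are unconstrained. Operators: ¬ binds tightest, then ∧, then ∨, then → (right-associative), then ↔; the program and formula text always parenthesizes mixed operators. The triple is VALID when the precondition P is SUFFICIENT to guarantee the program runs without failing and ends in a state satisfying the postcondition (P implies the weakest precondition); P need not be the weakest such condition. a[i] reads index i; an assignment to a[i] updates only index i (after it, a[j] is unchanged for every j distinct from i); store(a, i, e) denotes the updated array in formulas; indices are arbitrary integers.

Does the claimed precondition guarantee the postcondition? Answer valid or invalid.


Working backward. After the program, the postcondition b + 1 > 2 must hold; in canonical form it is b > 1.
Before vec[c] := b + 2: b > 1
Before vec[4] := c + 6: b > 1
Before u := 3*mem[lim + 2] - c + 5: b > 1
The weakest precondition is b > 1.
Check whether b = -2 implies it.
Countermodel: at the initial state b = -2, the precondition holds but the weakest precondition fails.
Answer: invalid


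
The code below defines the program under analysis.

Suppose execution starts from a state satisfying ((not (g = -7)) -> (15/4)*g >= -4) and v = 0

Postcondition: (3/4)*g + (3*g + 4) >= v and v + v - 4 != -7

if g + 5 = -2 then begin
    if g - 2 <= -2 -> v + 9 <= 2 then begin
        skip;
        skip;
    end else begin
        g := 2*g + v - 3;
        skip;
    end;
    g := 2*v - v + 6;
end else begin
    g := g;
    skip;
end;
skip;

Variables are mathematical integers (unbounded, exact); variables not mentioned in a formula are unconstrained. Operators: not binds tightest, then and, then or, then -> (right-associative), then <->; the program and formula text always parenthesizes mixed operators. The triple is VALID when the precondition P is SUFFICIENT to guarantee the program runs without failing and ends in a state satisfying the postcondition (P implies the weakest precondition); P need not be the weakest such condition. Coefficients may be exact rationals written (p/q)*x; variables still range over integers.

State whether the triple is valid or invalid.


Working backward. After the program, the postcondition (3/4)*g + (3*g + 4) >= v and v + v - 4 != -7 must hold; in canonical form it is (15/4)*g >= v - 4 and 2*v != -3.
Before skip: (15/4)*g >= v - 4 and 2*v != -3
Then branch requires ((g <= 0 -> v <= -7) -> ((11/4)*v >= -53/2 and 2*v != -3)) and ((not (g <= 0 -> v <= -7)) -> ((11/4)*v >= -53/2 and 2*v != -3)); else branch requires (15/4)*g >= v - 4 and 2*v != -3.
Before the if: (g = -7 -> (((g <= 0 -> v <= -7) -> ((11/4)*v >= -53/2 and 2*v != -3)) and ((not (g <= 0 -> v <= -7)) -> ((11/4)*v >= -53/2 and 2*v != -3)))) and ((not (g = -7)) -> ((15/4)*g >= v - 4 and 2*v != -3))
The weakest precondition is (g = -7 -> (((g <= 0 -> v <= -7) -> ((11/4)*v >= -53/2 and 2*v != -3)) and ((not (g <= 0 -> v <= -7)) -> ((11/4)*v >= -53/2 and 2*v != -3)))) and ((not (g = -7)) -> ((15/4)*g >= v - 4 and 2*v != -3)).
Check whether ((not (g = -7)) -> (15/4)*g >= -4) and v = 0 implies it.
Every state satisfying the precondition satisfies the weakest precondition: the implication holds.
Answer: valid


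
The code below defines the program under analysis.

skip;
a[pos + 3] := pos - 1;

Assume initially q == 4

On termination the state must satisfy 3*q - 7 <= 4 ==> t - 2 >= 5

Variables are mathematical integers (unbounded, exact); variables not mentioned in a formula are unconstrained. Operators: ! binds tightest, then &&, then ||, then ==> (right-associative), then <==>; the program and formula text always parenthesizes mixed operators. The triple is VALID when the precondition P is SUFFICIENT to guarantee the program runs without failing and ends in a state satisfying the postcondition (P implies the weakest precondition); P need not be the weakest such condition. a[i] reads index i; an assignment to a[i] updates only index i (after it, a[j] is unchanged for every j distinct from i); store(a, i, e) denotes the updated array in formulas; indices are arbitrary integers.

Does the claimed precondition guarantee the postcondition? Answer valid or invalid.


Working backward. After the program, the postcondition 3*q - 7 <= 4 ==> t - 2 >= 5 must hold; in canonical form it is 3*q <= 11 ==> t >= 7.
Before a[pos + 3] := pos - 1: 3*q <= 11 ==> t >= 7
Before skip: 3*q <= 11 ==> t >= 7
The weakest precondition is 3*q <= 11 ==> t >= 7.
Check whether q == 4 implies it.
Every state satisfying the precondition satisfies the weakest precondition: the implication holds.
Answer: valid


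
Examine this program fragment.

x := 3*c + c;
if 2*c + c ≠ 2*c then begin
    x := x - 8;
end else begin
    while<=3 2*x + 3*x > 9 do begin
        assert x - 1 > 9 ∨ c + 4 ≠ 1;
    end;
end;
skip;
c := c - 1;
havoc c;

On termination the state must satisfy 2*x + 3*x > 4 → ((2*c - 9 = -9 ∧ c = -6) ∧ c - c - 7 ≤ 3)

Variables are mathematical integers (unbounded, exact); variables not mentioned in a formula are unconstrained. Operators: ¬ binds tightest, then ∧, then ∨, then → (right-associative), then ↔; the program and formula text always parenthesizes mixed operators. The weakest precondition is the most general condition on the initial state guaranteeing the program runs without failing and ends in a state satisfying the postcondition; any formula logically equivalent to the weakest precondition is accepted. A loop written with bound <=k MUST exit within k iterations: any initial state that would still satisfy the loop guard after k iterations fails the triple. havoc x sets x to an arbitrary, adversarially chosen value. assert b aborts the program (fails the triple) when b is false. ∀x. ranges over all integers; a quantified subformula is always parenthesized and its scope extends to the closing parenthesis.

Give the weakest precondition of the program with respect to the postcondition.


Working backward. After the program, the postcondition 2*x + 3*x > 4 → ((2*c - 9 = -9 ∧ c = -6) ∧ c - c - 7 ≤ 3) must hold; in canonical form it is 5*x > 4 → (2*c = 0 ∧ c = -6).
Before havoc c: ∀c_1. (5*x > 4 → (2*c_1 = 0 ∧ c_1 = -6))
Before c := c - 1: ∀c_1. (5*x > 4 → (2*c_1 = 0 ∧ c_1 = -6))
Before skip: ∀c_1. (5*x > 4 → (2*c_1 = 0 ∧ c_1 = -6))
Then branch requires ∀c_1. (5*x > 44 → (2*c_1 = 0 ∧ c_1 = -6)); else branch requires (5*x > 9 → ((x > 10 ∨ c ≠ -3) ∧ (5*x > 9 → ((x > 10 ∨ c ≠ -3) ∧ (5*x > 9 → ((x > 10 ∨ c ≠ -3) ∧ (¬(5*x > 9)) ∧ (∀c_1. (5*x > 4 → (2*c_1 = 0 ∧ c_1 = -6))))) ∧ ((¬(5*x > 9)) → (∀c_1. (5*x > 4 → (2*c_1 = 0 ∧ c_1 = -6)))))) ∧ ((¬(5*x > 9)) → (∀c_1. (5*x > 4 → (2*c_1 = 0 ∧ c_1 = -6)))))) ∧ ((¬(5*x > 9)) → (∀c_1. (5*x > 4 → (2*c_1 = 0 ∧ c_1 = -6)))).
Before the if: (c ≠ 0 → (∀c_1. (5*x > 44 → (2*c_1 = 0 ∧ c_1 = -6)))) ∧ ((¬(c ≠ 0)) → ((5*x > 9 → ((x > 10 ∨ c ≠ -3) ∧ (5*x > 9 → ((x > 10 ∨ c ≠ -3) ∧ (5*x > 9 → ((x > 10 ∨ c ≠ -3) ∧ (¬(5*x > 9)) ∧ (∀c_1. (5*x > 4 → (2*c_1 = 0 ∧ c_1 = -6))))) ∧ ((¬(5*x > 9)) → (∀c_1. (5*x > 4 → (2*c_1 = 0 ∧ c_1 = -6)))))) ∧ ((¬(5*x > 9)) → (∀c_1. (5*x > 4 → (2*c_1 = 0 ∧ c_1 = -6)))))) ∧ ((¬(5*x > 9)) → (∀c_1. (5*x > 4 → (2*c_1 = 0 ∧ c_1 = -6))))))
Before x := 3*c + c: (c ≠ 0 → (∀c_1. (20*c > 44 → (2*c_1 = 0 ∧ c_1 = -6)))) ∧ ((¬(c ≠ 0)) → ((20*c > 9 → ((4*c > 10 ∨ c ≠ -3) ∧ (20*c > 9 → ((4*c > 10 ∨ c ≠ -3) ∧ (20*c > 9 → ((4*c > 10 ∨ c ≠ -3) ∧ (¬(20*c > 9)) ∧ (∀c_1. (20*c > 4 → (2*c_1 = 0 ∧ c_1 = -6))))) ∧ ((¬(20*c > 9)) → (∀c_1. (20*c > 4 → (2*c_1 = 0 ∧ c_1 = -6)))))) ∧ ((¬(20*c > 9)) → (∀c_1. (20*c > 4 → (2*c_1 = 0 ∧ c_1 = -6)))))) ∧ ((¬(20*c > 9)) → (∀c_1. (20*c > 4 → (2*c_1 = 0 ∧ c_1 = -6))))))
Answer: WP = (c ≠ 0 → (∀c_1. (20*c > 44 → (2*c_1 = 0 ∧ c_1 = -6)))) ∧ ((¬(c ≠ 0)) → ((20*c > 9 → ((4*c > 10 ∨ c ≠ -3) ∧ (20*c > 9 → ((4*c > 10 ∨ c ≠ -3) ∧ (20*c > 9 → ((4*c > 10 ∨ c ≠ -3) ∧ (¬(20*c > 9)) ∧ (∀c_1. (20*c > 4 → (2*c_1 = 0 ∧ c_1 = -6))))) ∧ ((¬(20*c > 9)) → (∀c_1. (20*c > 4 → (2*c_1 = 0 ∧ c_1 = -6)))))) ∧ ((¬(20*c > 9)) → (∀c_1. (20*c > 4 → (2*c_1 = 0 ∧ c_1 = -6)))))) ∧ ((¬(20*c > 9)) → (∀c_1. (20*c > 4 → (2*c_1 = 0 ∧ c_1 = -6))))))


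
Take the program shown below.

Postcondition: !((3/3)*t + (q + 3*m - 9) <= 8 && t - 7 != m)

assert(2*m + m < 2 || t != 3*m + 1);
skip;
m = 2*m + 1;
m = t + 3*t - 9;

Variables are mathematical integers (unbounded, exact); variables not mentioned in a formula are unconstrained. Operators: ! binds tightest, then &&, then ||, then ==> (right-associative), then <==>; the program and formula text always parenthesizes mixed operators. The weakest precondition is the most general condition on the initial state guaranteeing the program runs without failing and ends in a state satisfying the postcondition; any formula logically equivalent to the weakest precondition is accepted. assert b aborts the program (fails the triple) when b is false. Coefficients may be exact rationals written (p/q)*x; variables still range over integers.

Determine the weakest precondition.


Working backward. After the program, the postcondition !((3/3)*t + (q + 3*m - 9) <= 8 && t - 7 != m) must hold; in canonical form it is !(3*m + q + t <= 17 && t != m + 7).
Before m := t + 3*t - 9: !(q + 13*t <= 44 && 3*t != 2)
Before m := 2*m + 1: !(q + 13*t <= 44 && 3*t != 2)
Before skip: !(q + 13*t <= 44 && 3*t != 2)
Before assert 2*m + m < 2 || t != 3*m + 1: (3*m < 2 || t != 3*m + 1) && (!(q + 13*t <= 44 && 3*t != 2))
Answer: WP = (3*m < 2 || t != 3*m + 1) && (!(q + 13*t <= 44 && 3*t != 2))


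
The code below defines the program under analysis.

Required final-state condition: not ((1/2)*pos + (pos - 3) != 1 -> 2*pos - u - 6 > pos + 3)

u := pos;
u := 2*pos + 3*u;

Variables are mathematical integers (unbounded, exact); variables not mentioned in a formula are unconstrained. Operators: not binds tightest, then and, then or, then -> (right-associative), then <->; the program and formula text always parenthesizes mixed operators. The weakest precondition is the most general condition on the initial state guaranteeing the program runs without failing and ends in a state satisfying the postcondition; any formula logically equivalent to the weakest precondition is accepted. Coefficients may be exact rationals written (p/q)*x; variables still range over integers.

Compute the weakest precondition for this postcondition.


Working backward. After the program, the postcondition not ((1/2)*pos + (pos - 3) != 1 -> 2*pos - u - 6 > pos + 3) must hold; in canonical form it is not ((3/2)*pos != 4 -> pos > u + 9).
Before u := 2*pos + 3*u: not ((3/2)*pos != 4 -> pos + 3*u < -9)
Before u := pos: not ((3/2)*pos != 4 -> 4*pos < -9)
Answer: WP = not ((3/2)*pos != 4 -> 4*pos < -9)


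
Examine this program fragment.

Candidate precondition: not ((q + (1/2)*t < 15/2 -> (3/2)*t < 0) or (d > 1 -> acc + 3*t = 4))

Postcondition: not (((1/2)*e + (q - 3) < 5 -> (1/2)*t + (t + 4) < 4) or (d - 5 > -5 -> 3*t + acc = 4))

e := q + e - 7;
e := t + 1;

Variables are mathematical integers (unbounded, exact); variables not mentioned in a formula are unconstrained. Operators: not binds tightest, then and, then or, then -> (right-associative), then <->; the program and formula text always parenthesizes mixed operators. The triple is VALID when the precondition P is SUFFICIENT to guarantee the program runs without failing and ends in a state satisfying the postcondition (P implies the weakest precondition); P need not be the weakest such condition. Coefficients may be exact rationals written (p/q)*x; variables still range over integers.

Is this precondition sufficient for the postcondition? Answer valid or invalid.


Working backward. After the program, the postcondition not (((1/2)*e + (q - 3) < 5 -> (1/2)*t + (t + 4) < 4) or (d - 5 > -5 -> 3*t + acc = 4)) must hold; in canonical form it is not (((1/2)*e + q < 8 -> (3/2)*t < 0) or (d > 0 -> acc + 3*t = 4)).
Before e := t + 1: not ((q + (1/2)*t < 15/2 -> (3/2)*t < 0) or (d > 0 -> acc + 3*t = 4))
Before e := q + e - 7: not ((q + (1/2)*t < 15/2 -> (3/2)*t < 0) or (d > 0 -> acc + 3*t = 4))
The weakest precondition is not ((q + (1/2)*t < 15/2 -> (3/2)*t < 0) or (d > 0 -> acc + 3*t = 4)).
Check whether not ((q + (1/2)*t < 15/2 -> (3/2)*t < 0) or (d > 1 -> acc + 3*t = 4)) implies it.
Every state satisfying the precondition satisfies the weakest precondition: the implication holds.
Answer: valid


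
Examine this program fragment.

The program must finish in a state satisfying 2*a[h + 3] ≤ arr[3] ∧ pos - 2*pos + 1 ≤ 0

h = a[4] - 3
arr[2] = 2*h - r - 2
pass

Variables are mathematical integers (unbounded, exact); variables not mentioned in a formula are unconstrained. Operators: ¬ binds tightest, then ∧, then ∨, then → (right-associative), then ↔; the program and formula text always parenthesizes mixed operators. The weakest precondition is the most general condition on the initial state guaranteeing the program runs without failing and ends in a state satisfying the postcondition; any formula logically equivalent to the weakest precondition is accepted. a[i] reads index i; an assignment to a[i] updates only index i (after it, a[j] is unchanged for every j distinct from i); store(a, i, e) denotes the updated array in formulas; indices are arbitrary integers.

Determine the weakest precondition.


Working backward. After the program, the postcondition 2*a[h + 3] ≤ arr[3] ∧ pos - 2*pos + 1 ≤ 0 must hold; in canonical form it is 2*a[h + 3] ≤ arr[3] ∧ pos ≥ 1.
Before skip: 2*a[h + 3] ≤ arr[3] ∧ pos ≥ 1
Before arr[2] := 2*h - r - 2: 2*a[h + 3] ≤ arr[3] ∧ pos ≥ 1
Before h := a[4] - 3: 2*a[a[4]] ≤ arr[3] ∧ pos ≥ 1
Answer: WP = 2*a[a[4]] ≤ arr[3] ∧ pos ≥ 1


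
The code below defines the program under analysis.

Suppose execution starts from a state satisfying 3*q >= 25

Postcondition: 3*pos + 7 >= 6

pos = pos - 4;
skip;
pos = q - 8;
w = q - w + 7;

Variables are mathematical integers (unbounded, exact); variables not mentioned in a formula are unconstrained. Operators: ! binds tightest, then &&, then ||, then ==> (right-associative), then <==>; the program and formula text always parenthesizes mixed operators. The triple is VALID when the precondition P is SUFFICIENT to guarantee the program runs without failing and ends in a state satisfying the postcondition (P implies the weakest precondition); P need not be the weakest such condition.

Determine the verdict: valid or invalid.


Working backward. After the program, the postcondition 3*pos + 7 >= 6 must hold; in canonical form it is 3*pos >= -1.
Before w := q - w + 7: 3*pos >= -1
Before pos := q - 8: 3*q >= 23
Before skip: 3*q >= 23
Before pos := pos - 4: 3*q >= 23
The weakest precondition is 3*q >= 23.
Check whether 3*q >= 25 implies it.
Every state satisfying the precondition satisfies the weakest precondition: the implication holds.
Answer: valid


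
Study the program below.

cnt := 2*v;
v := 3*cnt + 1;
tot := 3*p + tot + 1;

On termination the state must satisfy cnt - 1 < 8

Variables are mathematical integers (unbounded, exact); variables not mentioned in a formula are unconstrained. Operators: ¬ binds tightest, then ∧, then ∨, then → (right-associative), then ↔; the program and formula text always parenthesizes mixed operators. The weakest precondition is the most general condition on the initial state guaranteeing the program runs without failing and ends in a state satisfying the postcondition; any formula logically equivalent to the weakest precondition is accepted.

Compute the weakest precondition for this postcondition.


Working backward. After the program, the postcondition cnt - 1 < 8 must hold; in canonical form it is cnt < 9.
Before tot := 3*p + tot + 1: cnt < 9
Before v := 3*cnt + 1: cnt < 9
Before cnt := 2*v: 2*v < 9
Answer: WP = 2*v < 9


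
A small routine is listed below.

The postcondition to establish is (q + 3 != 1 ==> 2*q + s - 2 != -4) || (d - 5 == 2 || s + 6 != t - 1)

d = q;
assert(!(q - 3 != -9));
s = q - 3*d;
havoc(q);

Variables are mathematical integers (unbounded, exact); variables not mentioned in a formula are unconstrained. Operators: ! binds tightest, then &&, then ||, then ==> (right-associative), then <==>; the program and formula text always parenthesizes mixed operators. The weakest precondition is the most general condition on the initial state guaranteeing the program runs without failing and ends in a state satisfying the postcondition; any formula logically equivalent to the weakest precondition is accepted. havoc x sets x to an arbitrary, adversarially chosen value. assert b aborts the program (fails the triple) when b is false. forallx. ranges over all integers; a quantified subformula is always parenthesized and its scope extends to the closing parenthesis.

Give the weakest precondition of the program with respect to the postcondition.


Working backward. After the program, the postcondition (q + 3 != 1 ==> 2*q + s - 2 != -4) || (d - 5 == 2 || s + 6 != t - 1) must hold; in canonical form it is (q != -2 ==> 2*q + s != -2) || d == 7 || s != t - 7.
Before havoc q: forall q_1. ((q_1 != -2 ==> 2*q_1 + s != -2) || d == 7 || s != t - 7)
Before s := q - 3*d: forall q_1. ((q_1 != -2 ==> q + 2*q_1 != 3*d - 2) || d == 7 || q != 3*d + t - 7)
Before assert !(q - 3 != -9): (!(q != -6)) && (forall q_1. ((q_1 != -2 ==> q + 2*q_1 != 3*d - 2) || d == 7 || q != 3*d + t - 7))
Before d := q: (!(q != -6)) && (forall q_1. ((q_1 != -2 ==> 2*q_1 != 2*q - 2) || q == 7 || 2*q + t != 7))
Answer: WP = (!(q != -6)) && (forall q_1. ((q_1 != -2 ==> 2*q_1 != 2*q - 2) || q == 7 || 2*q + t != 7))


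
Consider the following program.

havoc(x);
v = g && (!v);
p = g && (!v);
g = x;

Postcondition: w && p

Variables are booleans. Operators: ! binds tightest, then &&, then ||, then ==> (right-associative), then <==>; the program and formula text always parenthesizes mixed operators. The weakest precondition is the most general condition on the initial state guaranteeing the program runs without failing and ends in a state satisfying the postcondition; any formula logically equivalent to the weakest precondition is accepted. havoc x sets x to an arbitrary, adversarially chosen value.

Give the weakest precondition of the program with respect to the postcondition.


Working backward. After the program, w && p must hold.
Before g := x: w && p
Before p := g && (!v): w && g && (!v)
Before v := g && (!v): w && g && (!(g && (!v)))
Before havoc x: w && g && (!(g && (!v)))
Answer: WP = w && g && (!(g && (!v)))


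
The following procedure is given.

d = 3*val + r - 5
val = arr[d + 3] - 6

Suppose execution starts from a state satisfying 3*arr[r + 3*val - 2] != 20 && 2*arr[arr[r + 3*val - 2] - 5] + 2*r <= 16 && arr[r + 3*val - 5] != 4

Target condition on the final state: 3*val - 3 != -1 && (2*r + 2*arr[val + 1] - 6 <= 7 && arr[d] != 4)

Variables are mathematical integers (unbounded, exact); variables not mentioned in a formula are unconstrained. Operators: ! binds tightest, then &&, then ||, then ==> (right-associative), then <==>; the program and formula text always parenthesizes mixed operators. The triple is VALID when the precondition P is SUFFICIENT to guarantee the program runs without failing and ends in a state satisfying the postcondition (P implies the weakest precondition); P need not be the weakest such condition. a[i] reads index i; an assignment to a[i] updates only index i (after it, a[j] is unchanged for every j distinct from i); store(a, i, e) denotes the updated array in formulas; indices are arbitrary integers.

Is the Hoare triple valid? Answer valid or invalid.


Working backward. After the program, the postcondition 3*val - 3 != -1 && (2*r + 2*arr[val + 1] - 6 <= 7 && arr[d] != 4) must hold; in canonical form it is 3*val != 2 && 2*arr[val + 1] + 2*r <= 13 && arr[d] != 4.
Before val := arr[d + 3] - 6: 3*arr[d + 3] != 20 && 2*arr[arr[d + 3] - 5] + 2*r <= 13 && arr[d] != 4
Before d := 3*val + r - 5: 3*arr[r + 3*val - 2] != 20 && 2*arr[arr[r + 3*val - 2] - 5] + 2*r <= 13 && arr[r + 3*val - 5] != 4
The weakest precondition is 3*arr[r + 3*val - 2] != 20 && 2*arr[arr[r + 3*val - 2] - 5] + 2*r <= 13 && arr[r + 3*val - 5] != 4.
Check whether 3*arr[r + 3*val - 2] != 20 && 2*arr[arr[r + 3*val - 2] - 5] + 2*r <= 16 && arr[r + 3*val - 5] != 4 implies it.
Countermodel: at the initial state arr = {[-5] = -17415, [17417] = 5, [17420] = 0, elsewhere 5}, r = 17422, val = 0, the precondition holds but the weakest precondition fails.
Answer: invalid


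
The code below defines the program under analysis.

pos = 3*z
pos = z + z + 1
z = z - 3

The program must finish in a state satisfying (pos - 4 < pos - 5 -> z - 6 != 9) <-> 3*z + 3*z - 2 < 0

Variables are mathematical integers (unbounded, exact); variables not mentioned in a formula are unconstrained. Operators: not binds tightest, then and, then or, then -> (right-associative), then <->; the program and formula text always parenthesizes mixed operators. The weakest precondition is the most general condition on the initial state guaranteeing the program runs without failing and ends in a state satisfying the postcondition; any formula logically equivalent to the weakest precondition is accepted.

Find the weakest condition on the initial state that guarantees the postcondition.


Working backward. After the program, the postcondition (pos - 4 < pos - 5 -> z - 6 != 9) <-> 3*z + 3*z - 2 < 0 must hold; in canonical form it is 6*z < 2.
Before z := z - 3: 6*z < 20
Before pos := z + z + 1: 6*z < 20
Before pos := 3*z: 6*z < 20
Answer: WP = 6*z < 20


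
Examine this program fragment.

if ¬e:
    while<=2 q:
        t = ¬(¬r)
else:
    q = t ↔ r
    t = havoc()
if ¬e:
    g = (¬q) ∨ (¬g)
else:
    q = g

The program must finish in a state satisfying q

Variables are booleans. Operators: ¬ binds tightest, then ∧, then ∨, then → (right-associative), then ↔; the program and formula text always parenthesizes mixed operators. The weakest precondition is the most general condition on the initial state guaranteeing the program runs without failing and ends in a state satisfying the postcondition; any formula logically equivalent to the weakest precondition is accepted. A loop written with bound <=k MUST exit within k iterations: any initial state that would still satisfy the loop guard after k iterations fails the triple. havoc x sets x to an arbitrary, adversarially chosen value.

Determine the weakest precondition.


Working backward. After the program, q must hold.
Then branch requires q; else branch requires g.
Before the if: ((¬e) → q) ∧ (e → g)
Then branch requires (q → ((q → ((¬q) ∧ ((¬e) → q) ∧ (e → g))) ∧ ((¬q) → (((¬e) → q) ∧ (e → g))))) ∧ ((¬q) → (((¬e) → q) ∧ (e → g))); else branch requires ((¬e) → (t ↔ r)) ∧ (e → g).
Before the if: ((¬e) → ((q → ((q → ((¬q) ∧ ((¬e) → q) ∧ (e → g))) ∧ ((¬q) → (((¬e) → q) ∧ (e → g))))) ∧ ((¬q) → (((¬e) → q) ∧ (e → g))))) ∧ (e → (((¬e) → (t ↔ r)) ∧ (e → g)))
Answer: WP = ((¬e) → ((q → ((q → ((¬q) ∧ ((¬e) → q) ∧ (e → g))) ∧ ((¬q) → (((¬e) → q) ∧ (e → g))))) ∧ ((¬q) → (((¬e) → q) ∧ (e → g))))) ∧ (e → (((¬e) → (t ↔ r)) ∧ (e → g)))


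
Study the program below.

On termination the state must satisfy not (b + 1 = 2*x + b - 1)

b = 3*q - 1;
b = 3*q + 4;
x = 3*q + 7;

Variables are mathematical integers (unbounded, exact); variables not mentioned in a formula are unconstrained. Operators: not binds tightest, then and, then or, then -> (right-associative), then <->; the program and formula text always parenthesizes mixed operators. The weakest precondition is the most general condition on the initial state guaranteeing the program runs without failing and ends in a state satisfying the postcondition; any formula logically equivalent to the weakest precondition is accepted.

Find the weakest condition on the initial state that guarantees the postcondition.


Working backward. After the program, the postcondition not (b + 1 = 2*x + b - 1) must hold; in canonical form it is not (2*x = 2).
Before x := 3*q + 7: not (6*q = -12)
Before b := 3*q + 4: not (6*q = -12)
Before b := 3*q - 1: not (6*q = -12)
Answer: WP = not (6*q = -12)


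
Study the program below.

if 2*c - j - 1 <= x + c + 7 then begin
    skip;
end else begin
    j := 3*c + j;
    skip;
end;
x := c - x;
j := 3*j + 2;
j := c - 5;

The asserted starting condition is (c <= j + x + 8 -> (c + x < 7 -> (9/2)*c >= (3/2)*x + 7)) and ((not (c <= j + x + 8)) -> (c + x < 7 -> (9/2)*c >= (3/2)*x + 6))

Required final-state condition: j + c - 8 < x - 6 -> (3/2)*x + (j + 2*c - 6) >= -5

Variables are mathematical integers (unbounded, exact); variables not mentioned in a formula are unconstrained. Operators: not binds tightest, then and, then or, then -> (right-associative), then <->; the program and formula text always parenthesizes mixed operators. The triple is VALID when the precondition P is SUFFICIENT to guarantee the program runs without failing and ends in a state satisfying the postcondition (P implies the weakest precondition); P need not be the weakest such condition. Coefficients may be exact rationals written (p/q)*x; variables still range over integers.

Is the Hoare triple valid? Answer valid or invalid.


Working backward. After the program, the postcondition j + c - 8 < x - 6 -> (3/2)*x + (j + 2*c - 6) >= -5 must hold; in canonical form it is c + j < x + 2 -> 2*c + j + (3/2)*x >= 1.
Before j := c - 5: 2*c < x + 7 -> 3*c + (3/2)*x >= 6
Before j := 3*j + 2: 2*c < x + 7 -> 3*c + (3/2)*x >= 6
Before x := c - x: c + x < 7 -> (9/2)*c >= (3/2)*x + 6
Then branch requires c + x < 7 -> (9/2)*c >= (3/2)*x + 6; else branch requires c + x < 7 -> (9/2)*c >= (3/2)*x + 6.
Before the if: (c <= j + x + 8 -> (c + x < 7 -> (9/2)*c >= (3/2)*x + 6)) and ((not (c <= j + x + 8)) -> (c + x < 7 -> (9/2)*c >= (3/2)*x + 6))
The weakest precondition is (c <= j + x + 8 -> (c + x < 7 -> (9/2)*c >= (3/2)*x + 6)) and ((not (c <= j + x + 8)) -> (c + x < 7 -> (9/2)*c >= (3/2)*x + 6)).
Check whether (c <= j + x + 8 -> (c + x < 7 -> (9/2)*c >= (3/2)*x + 7)) and ((not (c <= j + x + 8)) -> (c + x < 7 -> (9/2)*c >= (3/2)*x + 6)) implies it.
Every state satisfying the precondition satisfies the weakest precondition: the implication holds.
Answer: valid


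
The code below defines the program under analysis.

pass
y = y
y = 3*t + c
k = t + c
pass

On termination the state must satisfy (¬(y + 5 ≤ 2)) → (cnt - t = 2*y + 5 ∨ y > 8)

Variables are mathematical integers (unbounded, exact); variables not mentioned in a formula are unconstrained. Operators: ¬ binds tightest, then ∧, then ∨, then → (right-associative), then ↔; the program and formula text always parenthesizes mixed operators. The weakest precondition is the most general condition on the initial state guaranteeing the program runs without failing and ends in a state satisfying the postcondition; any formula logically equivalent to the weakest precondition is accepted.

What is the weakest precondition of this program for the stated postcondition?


Working backward. After the program, the postcondition (¬(y + 5 ≤ 2)) → (cnt - t = 2*y + 5 ∨ y > 8) must hold; in canonical form it is (¬(y ≤ -3)) → (cnt = t + 2*y + 5 ∨ y > 8).
Before skip: (¬(y ≤ -3)) → (cnt = t + 2*y + 5 ∨ y > 8)
Before k := t + c: (¬(y ≤ -3)) → (cnt = t + 2*y + 5 ∨ y > 8)
Before y := 3*t + c: (¬(c + 3*t ≤ -3)) → (cnt = 2*c + 7*t + 5 ∨ c + 3*t > 8)
Before y := y: (¬(c + 3*t ≤ -3)) → (cnt = 2*c + 7*t + 5 ∨ c + 3*t > 8)
Before skip: (¬(c + 3*t ≤ -3)) → (cnt = 2*c + 7*t + 5 ∨ c + 3*t > 8)
Answer: WP = (¬(c + 3*t ≤ -3)) → (cnt = 2*c + 7*t + 5 ∨ c + 3*t > 8)


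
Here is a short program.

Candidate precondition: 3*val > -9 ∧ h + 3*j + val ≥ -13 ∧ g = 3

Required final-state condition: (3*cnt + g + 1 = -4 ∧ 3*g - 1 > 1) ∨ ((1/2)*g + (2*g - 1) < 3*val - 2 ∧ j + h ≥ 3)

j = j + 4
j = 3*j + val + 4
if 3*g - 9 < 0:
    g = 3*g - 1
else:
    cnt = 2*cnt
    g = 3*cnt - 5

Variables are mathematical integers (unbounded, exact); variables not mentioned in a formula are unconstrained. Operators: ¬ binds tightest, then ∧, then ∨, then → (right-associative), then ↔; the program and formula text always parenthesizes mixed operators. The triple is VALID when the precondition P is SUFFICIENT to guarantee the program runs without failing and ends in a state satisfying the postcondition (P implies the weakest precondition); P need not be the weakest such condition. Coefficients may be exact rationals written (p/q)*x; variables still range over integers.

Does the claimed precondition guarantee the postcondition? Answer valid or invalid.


Working backward. After the program, the postcondition (3*cnt + g + 1 = -4 ∧ 3*g - 1 > 1) ∨ ((1/2)*g + (2*g - 1) < 3*val - 2 ∧ j + h ≥ 3) must hold; in canonical form it is (3*cnt + g = -5 ∧ 3*g > 2) ∨ ((5/2)*g < 3*val - 1 ∧ h + j ≥ 3).
Then branch requires (3*cnt + 3*g = -4 ∧ 9*g > 5) ∨ ((15/2)*g < 3*val + 3/2 ∧ h + j ≥ 3); else branch requires (12*cnt = 0 ∧ 18*cnt > 17) ∨ (15*cnt < 3*val + 23/2 ∧ h + j ≥ 3).
Before the if: (3*g < 9 → ((3*cnt + 3*g = -4 ∧ 9*g > 5) ∨ ((15/2)*g < 3*val + 3/2 ∧ h + j ≥ 3))) ∧ ((¬(3*g < 9)) → ((12*cnt = 0 ∧ 18*cnt > 17) ∨ (15*cnt < 3*val + 23/2 ∧ h + j ≥ 3)))
Before j := 3*j + val + 4: (3*g < 9 → ((3*cnt + 3*g = -4 ∧ 9*g > 5) ∨ ((15/2)*g < 3*val + 3/2 ∧ h + 3*j + val ≥ -1))) ∧ ((¬(3*g < 9)) → ((12*cnt = 0 ∧ 18*cnt > 17) ∨ (15*cnt < 3*val + 23/2 ∧ h + 3*j + val ≥ -1)))
Before j := j + 4: (3*g < 9 → ((3*cnt + 3*g = -4 ∧ 9*g > 5) ∨ ((15/2)*g < 3*val + 3/2 ∧ h + 3*j + val ≥ -13))) ∧ ((¬(3*g < 9)) → ((12*cnt = 0 ∧ 18*cnt > 17) ∨ (15*cnt < 3*val + 23/2 ∧ h + 3*j + val ≥ -13)))
The weakest precondition is (3*g < 9 → ((3*cnt + 3*g = -4 ∧ 9*g > 5) ∨ ((15/2)*g < 3*val + 3/2 ∧ h + 3*j + val ≥ -13))) ∧ ((¬(3*g < 9)) → ((12*cnt = 0 ∧ 18*cnt > 17) ∨ (15*cnt < 3*val + 23/2 ∧ h + 3*j + val ≥ -13))).
Check whether 3*val > -9 ∧ h + 3*j + val ≥ -13 ∧ g = 3 implies it.
Countermodel: at the initial state cnt = 1, g = 3, h = -14, j = 0, val = 1, the precondition holds but the weakest precondition fails.
Answer: invalid
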